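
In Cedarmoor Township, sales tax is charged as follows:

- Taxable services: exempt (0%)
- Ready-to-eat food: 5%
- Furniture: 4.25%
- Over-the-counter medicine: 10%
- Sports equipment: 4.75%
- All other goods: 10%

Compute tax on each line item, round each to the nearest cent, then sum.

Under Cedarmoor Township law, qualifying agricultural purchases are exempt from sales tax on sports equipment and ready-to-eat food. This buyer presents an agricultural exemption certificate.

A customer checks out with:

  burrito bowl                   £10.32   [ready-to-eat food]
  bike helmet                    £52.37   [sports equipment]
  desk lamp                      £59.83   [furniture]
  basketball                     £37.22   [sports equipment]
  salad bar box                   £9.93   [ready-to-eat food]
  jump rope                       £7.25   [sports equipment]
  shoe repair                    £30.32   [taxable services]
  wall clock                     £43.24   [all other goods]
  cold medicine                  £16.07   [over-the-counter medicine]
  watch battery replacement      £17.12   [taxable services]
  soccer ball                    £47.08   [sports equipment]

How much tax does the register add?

£8.47

Burrito bowl £10.32: ready-to-eat food, buyer-exempt → 0% → £0.00
Bike helmet £52.37: sports equipment, buyer-exempt → 0% → £0.00
Desk lamp £59.83: furniture → 4.25% → £2.54
Basketball £37.22: sports equipment, buyer-exempt → 0% → £0.00
Salad bar box £9.93: ready-to-eat food, buyer-exempt → 0% → £0.00
Jump rope £7.25: sports equipment, buyer-exempt → 0% → £0.00
Shoe repair £30.32: taxable services → 0% → £0.00
Wall clock £43.24: all other goods → 10% → £4.32
Cold medicine £16.07: over-the-counter medicine → 10% → £1.61
Watch battery replacement £17.12: taxable services → 0% → £0.00
Soccer ball £47.08: sports equipment, buyer-exempt → 0% → £0.00
Total tax = £2.54 + £4.32 + £1.61 = £8.47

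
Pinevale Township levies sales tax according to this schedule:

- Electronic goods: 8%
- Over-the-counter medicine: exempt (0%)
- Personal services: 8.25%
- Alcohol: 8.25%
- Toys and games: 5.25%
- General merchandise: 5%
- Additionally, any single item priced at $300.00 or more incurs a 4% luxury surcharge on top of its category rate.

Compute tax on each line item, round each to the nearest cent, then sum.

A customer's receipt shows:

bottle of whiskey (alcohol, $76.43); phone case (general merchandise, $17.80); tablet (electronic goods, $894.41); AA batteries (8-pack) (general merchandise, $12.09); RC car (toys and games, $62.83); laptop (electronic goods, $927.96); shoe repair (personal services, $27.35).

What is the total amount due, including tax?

Bottle of whiskey $76.43: alcohol → 8.25% → $6.31
Phone case $17.80: general merchandise → 5% → $0.89
Tablet $894.41: electronic goods → 8% + 4% surcharge = 12% → $107.33
AA batteries (8-pack) $12.09: general merchandise → 5% → $0.60
RC car $62.83: toys and games → 5.25% → $3.30
Laptop $927.96: electronic goods → 8% + 4% surcharge = 12% → $111.36
Shoe repair $27.35: personal services → 8.25% → $2.26
Subtotal = $2018.87; tax = $232.05; total due = $2250.92

$2250.92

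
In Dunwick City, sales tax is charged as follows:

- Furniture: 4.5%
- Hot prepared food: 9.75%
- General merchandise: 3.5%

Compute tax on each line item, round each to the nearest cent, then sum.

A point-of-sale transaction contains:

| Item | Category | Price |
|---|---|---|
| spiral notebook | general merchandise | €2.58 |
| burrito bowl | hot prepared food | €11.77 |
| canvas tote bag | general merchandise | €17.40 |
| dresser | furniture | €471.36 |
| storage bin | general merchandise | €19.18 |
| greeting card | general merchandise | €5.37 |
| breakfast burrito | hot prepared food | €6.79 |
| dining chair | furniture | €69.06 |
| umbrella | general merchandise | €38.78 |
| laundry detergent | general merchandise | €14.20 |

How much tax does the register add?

Spiral notebook €2.58: general merchandise → 3.5% → €0.09
Burrito bowl €11.77: hot prepared food → 9.75% → €1.15
Canvas tote bag €17.40: general merchandise → 3.5% → €0.61
Dresser €471.36: furniture → 4.5% → €21.21
Storage bin €19.18: general merchandise → 3.5% → €0.67
Greeting card €5.37: general merchandise → 3.5% → €0.19
Breakfast burrito €6.79: hot prepared food → 9.75% → €0.66
Dining chair €69.06: furniture → 4.5% → €3.11
Umbrella €38.78: general merchandise → 3.5% → €1.36
Laundry detergent €14.20: general merchandise → 3.5% → €0.50
Total tax = €0.09 + €1.15 + €0.61 + €21.21 + €0.67 + €0.19 + €0.66 + €3.11 + €1.36 + €0.50 = €29.55

€29.55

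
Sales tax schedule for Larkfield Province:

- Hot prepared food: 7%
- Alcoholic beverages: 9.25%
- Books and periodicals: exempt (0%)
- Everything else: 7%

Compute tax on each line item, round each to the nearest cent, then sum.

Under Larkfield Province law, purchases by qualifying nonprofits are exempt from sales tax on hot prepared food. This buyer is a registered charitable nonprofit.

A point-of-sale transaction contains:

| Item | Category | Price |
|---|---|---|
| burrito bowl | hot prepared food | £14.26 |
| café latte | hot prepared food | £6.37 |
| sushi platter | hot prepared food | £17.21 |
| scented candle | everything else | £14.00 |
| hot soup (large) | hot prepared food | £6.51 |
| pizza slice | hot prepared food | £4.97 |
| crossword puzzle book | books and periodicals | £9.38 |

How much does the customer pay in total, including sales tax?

£73.68

Burrito bowl £14.26: hot prepared food, buyer-exempt → 0% → £0.00
Café latte £6.37: hot prepared food, buyer-exempt → 0% → £0.00
Sushi platter £17.21: hot prepared food, buyer-exempt → 0% → £0.00
Scented candle £14.00: everything else → 7% → £0.98
Hot soup (large) £6.51: hot prepared food, buyer-exempt → 0% → £0.00
Pizza slice £4.97: hot prepared food, buyer-exempt → 0% → £0.00
Crossword puzzle book £9.38: books and periodicals → 0% → £0.00
Subtotal = £72.70; tax = £0.98; total due = £73.68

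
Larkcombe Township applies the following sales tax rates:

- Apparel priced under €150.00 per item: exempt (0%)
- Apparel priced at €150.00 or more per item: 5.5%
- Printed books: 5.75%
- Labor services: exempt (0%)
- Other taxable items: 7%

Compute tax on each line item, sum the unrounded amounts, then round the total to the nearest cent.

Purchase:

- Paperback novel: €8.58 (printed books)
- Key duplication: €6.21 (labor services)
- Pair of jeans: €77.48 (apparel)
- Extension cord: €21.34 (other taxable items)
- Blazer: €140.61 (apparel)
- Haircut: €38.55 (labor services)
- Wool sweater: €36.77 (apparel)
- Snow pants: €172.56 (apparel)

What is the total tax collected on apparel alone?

€9.49

Pair of jeans €77.48: apparel, under €150.00 → 0% → €0.00
Blazer €140.61: apparel, under €150.00 → 0% → €0.00
Wool sweater €36.77: apparel, under €150.00 → 0% → €0.00
Snow pants €172.56: apparel, €150.00 or more → 5.5% → €9.4908
Tax on apparel: unrounded sum = €9.4908 → €9.49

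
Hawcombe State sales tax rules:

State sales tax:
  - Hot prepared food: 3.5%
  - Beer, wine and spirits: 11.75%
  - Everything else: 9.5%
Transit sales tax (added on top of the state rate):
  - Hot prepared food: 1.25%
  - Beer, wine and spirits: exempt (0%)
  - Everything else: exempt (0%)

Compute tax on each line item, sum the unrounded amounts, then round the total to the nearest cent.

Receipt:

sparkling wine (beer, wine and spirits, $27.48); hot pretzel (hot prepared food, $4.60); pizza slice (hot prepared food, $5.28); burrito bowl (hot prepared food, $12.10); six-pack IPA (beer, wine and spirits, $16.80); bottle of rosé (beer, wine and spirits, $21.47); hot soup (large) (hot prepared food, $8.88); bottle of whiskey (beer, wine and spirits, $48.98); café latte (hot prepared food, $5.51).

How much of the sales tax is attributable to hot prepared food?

$1.73

Hot pretzel $4.60: hot prepared food → 3.5% + 1.25% transit = 4.75% → $0.2185
Pizza slice $5.28: hot prepared food → 3.5% + 1.25% transit = 4.75% → $0.2508
Burrito bowl $12.10: hot prepared food → 3.5% + 1.25% transit = 4.75% → $0.57475
Hot soup (large) $8.88: hot prepared food → 3.5% + 1.25% transit = 4.75% → $0.4218
Café latte $5.51: hot prepared food → 3.5% + 1.25% transit = 4.75% → $0.261725
Tax on hot prepared food: unrounded sum = $1.727575 → $1.73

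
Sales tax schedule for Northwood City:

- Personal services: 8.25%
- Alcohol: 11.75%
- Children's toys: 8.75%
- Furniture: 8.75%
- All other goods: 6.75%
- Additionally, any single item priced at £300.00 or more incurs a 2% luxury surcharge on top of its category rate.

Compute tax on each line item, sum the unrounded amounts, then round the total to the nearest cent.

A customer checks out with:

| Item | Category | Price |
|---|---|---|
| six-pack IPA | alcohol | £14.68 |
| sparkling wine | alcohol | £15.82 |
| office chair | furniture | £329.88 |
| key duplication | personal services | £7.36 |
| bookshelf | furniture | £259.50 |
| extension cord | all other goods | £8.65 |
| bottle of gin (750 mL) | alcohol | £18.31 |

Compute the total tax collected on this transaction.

Six-pack IPA £14.68: alcohol → 11.75% → £1.7249
Sparkling wine £15.82: alcohol → 11.75% → £1.85885
Office chair £329.88: furniture → 8.75% + 2% surcharge = 10.75% → £35.4621
Key duplication £7.36: personal services → 8.25% → £0.6072
Bookshelf £259.50: furniture → 8.75% → £22.70625
Extension cord £8.65: all other goods → 6.75% → £0.583875
Bottle of gin (750 mL) £18.31: alcohol → 11.75% → £2.151425
Unrounded tax sum = £65.0946 → £65.09

£65.09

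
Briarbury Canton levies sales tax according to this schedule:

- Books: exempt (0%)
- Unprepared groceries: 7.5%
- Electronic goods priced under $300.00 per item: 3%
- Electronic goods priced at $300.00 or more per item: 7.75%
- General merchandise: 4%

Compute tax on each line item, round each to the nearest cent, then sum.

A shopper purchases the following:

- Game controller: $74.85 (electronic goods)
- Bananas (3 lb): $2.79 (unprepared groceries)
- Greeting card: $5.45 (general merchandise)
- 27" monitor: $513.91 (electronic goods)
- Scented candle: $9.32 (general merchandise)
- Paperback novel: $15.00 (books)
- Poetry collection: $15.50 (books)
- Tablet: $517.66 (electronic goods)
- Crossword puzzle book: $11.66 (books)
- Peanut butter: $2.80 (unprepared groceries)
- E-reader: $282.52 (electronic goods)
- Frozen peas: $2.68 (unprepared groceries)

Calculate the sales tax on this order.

Game controller $74.85: electronic goods, under $300.00 → 3% → $2.25
Bananas (3 lb) $2.79: unprepared groceries → 7.5% → $0.21
Greeting card $5.45: general merchandise → 4% → $0.22
27" monitor $513.91: electronic goods, $300.00 or more → 7.75% → $39.83
Scented candle $9.32: general merchandise → 4% → $0.37
Paperback novel $15.00: books → 0% → $0.00
Poetry collection $15.50: books → 0% → $0.00
Tablet $517.66: electronic goods, $300.00 or more → 7.75% → $40.12
Crossword puzzle book $11.66: books → 0% → $0.00
Peanut butter $2.80: unprepared groceries → 7.5% → $0.21
E-reader $282.52: electronic goods, under $300.00 → 3% → $8.48
Frozen peas $2.68: unprepared groceries → 7.5% → $0.20
Total tax = $2.25 + $0.21 + $0.22 + $39.83 + $0.37 + $40.12 + $0.21 + $8.48 + $0.20 = $91.89

$91.89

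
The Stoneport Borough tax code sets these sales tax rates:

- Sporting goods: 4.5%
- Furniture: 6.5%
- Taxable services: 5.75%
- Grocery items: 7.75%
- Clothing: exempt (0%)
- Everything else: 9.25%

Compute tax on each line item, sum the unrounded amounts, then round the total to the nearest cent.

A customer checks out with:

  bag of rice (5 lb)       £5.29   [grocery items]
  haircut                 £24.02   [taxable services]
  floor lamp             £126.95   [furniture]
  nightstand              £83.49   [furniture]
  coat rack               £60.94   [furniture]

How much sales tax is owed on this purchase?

£19.43

Bag of rice (5 lb) £5.29: grocery items → 7.75% → £0.409975
Haircut £24.02: taxable services → 5.75% → £1.38115
Floor lamp £126.95: furniture → 6.5% → £8.25175
Nightstand £83.49: furniture → 6.5% → £5.42685
Coat rack £60.94: furniture → 6.5% → £3.9611
Unrounded tax sum = £19.430825 → £19.43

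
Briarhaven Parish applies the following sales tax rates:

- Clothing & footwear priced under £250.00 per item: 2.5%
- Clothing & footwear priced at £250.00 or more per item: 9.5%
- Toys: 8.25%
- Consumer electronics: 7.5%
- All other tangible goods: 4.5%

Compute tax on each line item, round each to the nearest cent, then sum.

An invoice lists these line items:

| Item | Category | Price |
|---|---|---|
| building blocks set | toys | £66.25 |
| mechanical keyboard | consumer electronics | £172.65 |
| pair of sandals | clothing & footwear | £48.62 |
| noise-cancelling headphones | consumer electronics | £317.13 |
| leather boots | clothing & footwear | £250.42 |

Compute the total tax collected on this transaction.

£67.21

Building blocks set £66.25: toys → 8.25% → £5.47
Mechanical keyboard £172.65: consumer electronics → 7.5% → £12.95
Pair of sandals £48.62: clothing & footwear, under £250.00 → 2.5% → £1.22
Noise-cancelling headphones £317.13: consumer electronics → 7.5% → £23.78
Leather boots £250.42: clothing & footwear, £250.00 or more → 9.5% → £23.79
Total tax = £5.47 + £12.95 + £1.22 + £23.78 + £23.79 = £67.21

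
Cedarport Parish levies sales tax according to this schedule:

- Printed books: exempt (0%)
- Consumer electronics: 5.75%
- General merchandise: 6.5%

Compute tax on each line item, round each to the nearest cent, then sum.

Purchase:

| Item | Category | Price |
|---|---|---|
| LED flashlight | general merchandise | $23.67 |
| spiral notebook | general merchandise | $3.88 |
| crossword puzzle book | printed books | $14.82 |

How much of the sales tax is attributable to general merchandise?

LED flashlight $23.67: general merchandise → 6.5% → $1.54
Spiral notebook $3.88: general merchandise → 6.5% → $0.25
Tax on general merchandise = $1.54 + $0.25 = $1.79

$1.79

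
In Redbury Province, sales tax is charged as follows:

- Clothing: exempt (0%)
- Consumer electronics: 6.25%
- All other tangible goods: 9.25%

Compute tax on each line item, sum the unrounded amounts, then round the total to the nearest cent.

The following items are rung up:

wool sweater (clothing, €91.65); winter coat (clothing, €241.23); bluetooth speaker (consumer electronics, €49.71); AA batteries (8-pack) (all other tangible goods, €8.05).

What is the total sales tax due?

Wool sweater €91.65: clothing → 0% → €0.00
Winter coat €241.23: clothing → 0% → €0.00
Bluetooth speaker €49.71: consumer electronics → 6.25% → €3.106875
AA batteries (8-pack) €8.05: all other tangible goods → 9.25% → €0.744625
Unrounded tax sum = €3.8515 → €3.85

€3.85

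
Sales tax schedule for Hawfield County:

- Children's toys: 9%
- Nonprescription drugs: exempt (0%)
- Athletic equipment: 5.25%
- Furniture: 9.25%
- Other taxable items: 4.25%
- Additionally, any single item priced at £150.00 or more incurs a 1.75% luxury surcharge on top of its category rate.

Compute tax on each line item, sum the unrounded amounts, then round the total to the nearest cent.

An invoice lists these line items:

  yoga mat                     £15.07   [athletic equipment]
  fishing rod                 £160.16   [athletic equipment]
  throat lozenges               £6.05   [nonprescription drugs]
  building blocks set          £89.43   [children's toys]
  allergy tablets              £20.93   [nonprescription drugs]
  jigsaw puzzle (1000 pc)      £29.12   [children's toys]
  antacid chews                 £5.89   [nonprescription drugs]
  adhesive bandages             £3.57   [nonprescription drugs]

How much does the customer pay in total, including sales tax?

£352.89

Yoga mat £15.07: athletic equipment → 5.25% → £0.791175
Fishing rod £160.16: athletic equipment → 5.25% + 1.75% surcharge = 7% → £11.2112
Throat lozenges £6.05: nonprescription drugs → 0% → £0.00
Building blocks set £89.43: children's toys → 9% → £8.0487
Allergy tablets £20.93: nonprescription drugs → 0% → £0.00
Jigsaw puzzle (1000 pc) £29.12: children's toys → 9% → £2.6208
Antacid chews £5.89: nonprescription drugs → 0% → £0.00
Adhesive bandages £3.57: nonprescription drugs → 0% → £0.00
Subtotal = £330.22; unrounded tax = £22.671875 → £22.67; total due = £352.89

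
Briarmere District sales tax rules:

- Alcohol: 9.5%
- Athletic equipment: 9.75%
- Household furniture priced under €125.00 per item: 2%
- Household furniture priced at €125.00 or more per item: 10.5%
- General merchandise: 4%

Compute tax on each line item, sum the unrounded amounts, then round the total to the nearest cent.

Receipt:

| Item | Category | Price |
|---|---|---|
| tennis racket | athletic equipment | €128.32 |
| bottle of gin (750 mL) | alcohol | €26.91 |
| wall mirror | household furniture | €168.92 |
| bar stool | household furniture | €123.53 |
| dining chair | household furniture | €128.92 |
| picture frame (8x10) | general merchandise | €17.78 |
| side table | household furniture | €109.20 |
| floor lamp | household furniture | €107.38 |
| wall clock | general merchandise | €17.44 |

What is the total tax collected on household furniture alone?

Wall mirror €168.92: household furniture, €125.00 or more → 10.5% → €17.7366
Bar stool €123.53: household furniture, under €125.00 → 2% → €2.4706
Dining chair €128.92: household furniture, €125.00 or more → 10.5% → €13.5366
Side table €109.20: household furniture, under €125.00 → 2% → €2.184
Floor lamp €107.38: household furniture, under €125.00 → 2% → €2.1476
Tax on household furniture: unrounded sum = €38.0754 → €38.08

€38.08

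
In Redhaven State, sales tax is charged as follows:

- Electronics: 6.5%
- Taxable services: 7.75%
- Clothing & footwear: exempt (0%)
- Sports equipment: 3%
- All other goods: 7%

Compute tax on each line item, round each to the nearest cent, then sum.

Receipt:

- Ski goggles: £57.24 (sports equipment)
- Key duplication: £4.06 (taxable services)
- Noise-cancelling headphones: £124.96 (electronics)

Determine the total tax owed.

£10.15

Ski goggles £57.24: sports equipment → 3% → £1.72
Key duplication £4.06: taxable services → 7.75% → £0.31
Noise-cancelling headphones £124.96: electronics → 6.5% → £8.12
Total tax = £1.72 + £0.31 + £8.12 = £10.15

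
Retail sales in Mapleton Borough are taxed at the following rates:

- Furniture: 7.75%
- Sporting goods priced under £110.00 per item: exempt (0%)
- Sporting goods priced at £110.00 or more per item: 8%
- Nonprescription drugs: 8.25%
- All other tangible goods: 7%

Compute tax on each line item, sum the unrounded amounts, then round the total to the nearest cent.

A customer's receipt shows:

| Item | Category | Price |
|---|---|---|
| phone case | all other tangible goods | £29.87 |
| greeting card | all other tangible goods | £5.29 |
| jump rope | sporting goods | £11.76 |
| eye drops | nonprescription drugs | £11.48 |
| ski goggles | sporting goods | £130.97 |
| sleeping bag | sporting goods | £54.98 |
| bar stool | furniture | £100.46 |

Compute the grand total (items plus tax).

£366.48

Phone case £29.87: all other tangible goods → 7% → £2.0909
Greeting card £5.29: all other tangible goods → 7% → £0.3703
Jump rope £11.76: sporting goods, under £110.00 → 0% → £0.00
Eye drops £11.48: nonprescription drugs → 8.25% → £0.9471
Ski goggles £130.97: sporting goods, £110.00 or more → 8% → £10.4776
Sleeping bag £54.98: sporting goods, under £110.00 → 0% → £0.00
Bar stool £100.46: furniture → 7.75% → £7.78565
Subtotal = £344.81; unrounded tax = £21.67155 → £21.67; total due = £366.48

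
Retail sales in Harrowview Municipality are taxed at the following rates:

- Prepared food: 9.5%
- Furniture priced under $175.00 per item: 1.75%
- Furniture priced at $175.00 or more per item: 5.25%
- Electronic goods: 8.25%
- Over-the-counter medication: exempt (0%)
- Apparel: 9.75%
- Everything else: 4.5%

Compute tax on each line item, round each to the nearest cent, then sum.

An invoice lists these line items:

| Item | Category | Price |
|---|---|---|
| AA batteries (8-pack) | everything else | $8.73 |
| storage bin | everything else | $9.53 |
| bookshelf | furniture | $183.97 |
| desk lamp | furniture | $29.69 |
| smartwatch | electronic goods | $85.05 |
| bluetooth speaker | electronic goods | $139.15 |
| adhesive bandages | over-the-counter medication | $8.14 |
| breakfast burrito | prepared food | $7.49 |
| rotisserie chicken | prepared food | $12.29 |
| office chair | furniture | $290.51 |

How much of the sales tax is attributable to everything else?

$0.82

AA batteries (8-pack) $8.73: everything else → 4.5% → $0.39
Storage bin $9.53: everything else → 4.5% → $0.43
Tax on everything else = $0.39 + $0.43 = $0.82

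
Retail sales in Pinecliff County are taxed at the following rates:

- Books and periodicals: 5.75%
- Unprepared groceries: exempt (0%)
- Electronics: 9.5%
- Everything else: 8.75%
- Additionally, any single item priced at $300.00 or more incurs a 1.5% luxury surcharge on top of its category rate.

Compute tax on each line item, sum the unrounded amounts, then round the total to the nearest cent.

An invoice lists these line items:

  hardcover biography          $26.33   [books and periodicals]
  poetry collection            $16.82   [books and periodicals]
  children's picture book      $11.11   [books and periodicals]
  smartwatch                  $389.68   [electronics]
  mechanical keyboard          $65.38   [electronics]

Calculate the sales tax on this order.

Hardcover biography $26.33: books and periodicals → 5.75% → $1.513975
Poetry collection $16.82: books and periodicals → 5.75% → $0.96715
Children's picture book $11.11: books and periodicals → 5.75% → $0.638825
Smartwatch $389.68: electronics → 9.5% + 1.5% surcharge = 11% → $42.8648
Mechanical keyboard $65.38: electronics → 9.5% → $6.2111
Unrounded tax sum = $52.19585 → $52.20

$52.20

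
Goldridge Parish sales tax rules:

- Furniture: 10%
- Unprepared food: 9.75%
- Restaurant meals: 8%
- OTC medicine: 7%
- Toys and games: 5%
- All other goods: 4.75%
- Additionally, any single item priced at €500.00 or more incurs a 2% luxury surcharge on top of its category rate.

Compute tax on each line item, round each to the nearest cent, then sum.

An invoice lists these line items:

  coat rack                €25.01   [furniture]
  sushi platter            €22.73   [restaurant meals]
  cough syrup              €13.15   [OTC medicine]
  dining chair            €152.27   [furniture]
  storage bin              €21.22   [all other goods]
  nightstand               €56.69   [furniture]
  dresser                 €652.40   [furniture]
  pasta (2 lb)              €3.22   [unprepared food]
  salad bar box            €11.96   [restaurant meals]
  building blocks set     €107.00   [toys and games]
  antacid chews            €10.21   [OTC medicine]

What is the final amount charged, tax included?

Coat rack €25.01: furniture → 10% → €2.50
Sushi platter €22.73: restaurant meals → 8% → €1.82
Cough syrup €13.15: OTC medicine → 7% → €0.92
Dining chair €152.27: furniture → 10% → €15.23
Storage bin €21.22: all other goods → 4.75% → €1.01
Nightstand €56.69: furniture → 10% → €5.67
Dresser €652.40: furniture → 10% + 2% surcharge = 12% → €78.29
Pasta (2 lb) €3.22: unprepared food → 9.75% → €0.31
Salad bar box €11.96: restaurant meals → 8% → €0.96
Building blocks set €107.00: toys and games → 5% → €5.35
Antacid chews €10.21: OTC medicine → 7% → €0.71
Subtotal = €1075.86; tax = €112.77; total due = €1188.63

€1188.63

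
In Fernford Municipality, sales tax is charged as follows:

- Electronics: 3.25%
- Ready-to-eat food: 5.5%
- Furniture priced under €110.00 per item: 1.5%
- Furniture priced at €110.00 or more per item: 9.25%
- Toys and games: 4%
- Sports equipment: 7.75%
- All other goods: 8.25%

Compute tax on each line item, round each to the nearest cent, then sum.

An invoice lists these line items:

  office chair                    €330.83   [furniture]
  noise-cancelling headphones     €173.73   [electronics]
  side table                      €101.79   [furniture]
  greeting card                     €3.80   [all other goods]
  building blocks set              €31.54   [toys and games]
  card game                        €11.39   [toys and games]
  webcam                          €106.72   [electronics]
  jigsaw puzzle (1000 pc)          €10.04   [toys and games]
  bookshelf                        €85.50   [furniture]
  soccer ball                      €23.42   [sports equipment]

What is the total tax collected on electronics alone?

€9.12

Noise-cancelling headphones €173.73: electronics → 3.25% → €5.65
Webcam €106.72: electronics → 3.25% → €3.47
Tax on electronics = €5.65 + €3.47 = €9.12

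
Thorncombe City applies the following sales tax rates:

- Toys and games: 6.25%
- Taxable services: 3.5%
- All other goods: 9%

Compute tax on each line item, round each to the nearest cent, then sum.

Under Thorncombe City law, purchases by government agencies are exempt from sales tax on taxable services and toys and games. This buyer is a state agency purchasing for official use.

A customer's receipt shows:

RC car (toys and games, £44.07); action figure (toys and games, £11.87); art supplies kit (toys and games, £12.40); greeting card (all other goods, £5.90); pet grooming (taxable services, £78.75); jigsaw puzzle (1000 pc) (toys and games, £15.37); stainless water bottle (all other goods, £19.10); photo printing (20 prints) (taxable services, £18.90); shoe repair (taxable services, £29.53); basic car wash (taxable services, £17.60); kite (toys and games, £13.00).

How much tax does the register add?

RC car £44.07: toys and games, buyer-exempt → 0% → £0.00
Action figure £11.87: toys and games, buyer-exempt → 0% → £0.00
Art supplies kit £12.40: toys and games, buyer-exempt → 0% → £0.00
Greeting card £5.90: all other goods → 9% → £0.53
Pet grooming £78.75: taxable services, buyer-exempt → 0% → £0.00
Jigsaw puzzle (1000 pc) £15.37: toys and games, buyer-exempt → 0% → £0.00
Stainless water bottle £19.10: all other goods → 9% → £1.72
Photo printing (20 prints) £18.90: taxable services, buyer-exempt → 0% → £0.00
Shoe repair £29.53: taxable services, buyer-exempt → 0% → £0.00
Basic car wash £17.60: taxable services, buyer-exempt → 0% → £0.00
Kite £13.00: toys and games, buyer-exempt → 0% → £0.00
Total tax = £0.53 + £1.72 = £2.25

£2.25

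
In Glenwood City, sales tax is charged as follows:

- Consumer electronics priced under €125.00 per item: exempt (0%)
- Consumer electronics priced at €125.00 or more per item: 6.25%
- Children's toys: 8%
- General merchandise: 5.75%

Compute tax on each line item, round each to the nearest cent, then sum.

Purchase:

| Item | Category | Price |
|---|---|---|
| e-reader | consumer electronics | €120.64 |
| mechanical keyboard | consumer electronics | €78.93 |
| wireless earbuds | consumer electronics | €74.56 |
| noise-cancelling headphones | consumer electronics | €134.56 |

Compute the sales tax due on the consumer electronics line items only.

€8.41

E-reader €120.64: consumer electronics, under €125.00 → 0% → €0.00
Mechanical keyboard €78.93: consumer electronics, under €125.00 → 0% → €0.00
Wireless earbuds €74.56: consumer electronics, under €125.00 → 0% → €0.00
Noise-cancelling headphones €134.56: consumer electronics, €125.00 or more → 6.25% → €8.41
Tax on consumer electronics = €0.00 + €0.00 + €0.00 + €8.41 = €8.41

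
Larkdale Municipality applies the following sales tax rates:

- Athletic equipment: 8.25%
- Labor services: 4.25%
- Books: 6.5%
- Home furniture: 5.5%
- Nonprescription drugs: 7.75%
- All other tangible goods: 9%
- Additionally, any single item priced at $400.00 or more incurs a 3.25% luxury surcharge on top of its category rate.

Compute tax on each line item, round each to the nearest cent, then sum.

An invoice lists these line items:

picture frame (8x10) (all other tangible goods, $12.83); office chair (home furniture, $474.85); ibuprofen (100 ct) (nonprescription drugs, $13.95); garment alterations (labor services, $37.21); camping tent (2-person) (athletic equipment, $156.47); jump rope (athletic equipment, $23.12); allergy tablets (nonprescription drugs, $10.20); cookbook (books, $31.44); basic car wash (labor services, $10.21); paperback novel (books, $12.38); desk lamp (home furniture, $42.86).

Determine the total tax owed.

Picture frame (8x10) $12.83: all other tangible goods → 9% → $1.15
Office chair $474.85: home furniture → 5.5% + 3.25% surcharge = 8.75% → $41.55
Ibuprofen (100 ct) $13.95: nonprescription drugs → 7.75% → $1.08
Garment alterations $37.21: labor services → 4.25% → $1.58
Camping tent (2-person) $156.47: athletic equipment → 8.25% → $12.91
Jump rope $23.12: athletic equipment → 8.25% → $1.91
Allergy tablets $10.20: nonprescription drugs → 7.75% → $0.79
Cookbook $31.44: books → 6.5% → $2.04
Basic car wash $10.21: labor services → 4.25% → $0.43
Paperback novel $12.38: books → 6.5% → $0.80
Desk lamp $42.86: home furniture → 5.5% → $2.36
Total tax = $1.15 + $41.55 + $1.08 + $1.58 + $12.91 + $1.91 + $0.79 + $2.04 + $0.43 + $0.80 + $2.36 = $66.60

$66.60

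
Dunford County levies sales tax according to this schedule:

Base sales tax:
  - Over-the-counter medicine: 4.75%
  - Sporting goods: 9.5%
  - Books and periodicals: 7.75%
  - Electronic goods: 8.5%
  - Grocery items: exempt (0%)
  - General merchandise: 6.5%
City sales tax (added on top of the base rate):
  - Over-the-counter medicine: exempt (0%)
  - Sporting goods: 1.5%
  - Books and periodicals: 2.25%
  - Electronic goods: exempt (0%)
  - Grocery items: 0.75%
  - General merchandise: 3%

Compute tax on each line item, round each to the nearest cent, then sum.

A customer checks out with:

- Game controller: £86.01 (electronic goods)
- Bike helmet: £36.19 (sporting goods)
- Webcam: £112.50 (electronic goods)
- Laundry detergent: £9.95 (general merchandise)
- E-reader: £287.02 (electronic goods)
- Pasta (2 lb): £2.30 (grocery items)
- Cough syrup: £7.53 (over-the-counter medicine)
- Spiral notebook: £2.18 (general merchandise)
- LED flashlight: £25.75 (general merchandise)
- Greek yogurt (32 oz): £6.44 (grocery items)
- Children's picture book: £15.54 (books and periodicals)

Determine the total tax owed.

£50.84

Game controller £86.01: electronic goods → 8.5% + 0% city = 8.5% → £7.31
Bike helmet £36.19: sporting goods → 9.5% + 1.5% city = 11% → £3.98
Webcam £112.50: electronic goods → 8.5% + 0% city = 8.5% → £9.56
Laundry detergent £9.95: general merchandise → 6.5% + 3% city = 9.5% → £0.95
E-reader £287.02: electronic goods → 8.5% + 0% city = 8.5% → £24.40
Pasta (2 lb) £2.30: grocery items → 0% + 0.75% city = 0.75% → £0.02
Cough syrup £7.53: over-the-counter medicine → 4.75% + 0% city = 4.75% → £0.36
Spiral notebook £2.18: general merchandise → 6.5% + 3% city = 9.5% → £0.21
LED flashlight £25.75: general merchandise → 6.5% + 3% city = 9.5% → £2.45
Greek yogurt (32 oz) £6.44: grocery items → 0% + 0.75% city = 0.75% → £0.05
Children's picture book £15.54: books and periodicals → 7.75% + 2.25% city = 10% → £1.55
Total tax = £7.31 + £3.98 + £9.56 + £0.95 + £24.40 + £0.02 + £0.36 + £0.21 + £2.45 + £0.05 + £1.55 = £50.84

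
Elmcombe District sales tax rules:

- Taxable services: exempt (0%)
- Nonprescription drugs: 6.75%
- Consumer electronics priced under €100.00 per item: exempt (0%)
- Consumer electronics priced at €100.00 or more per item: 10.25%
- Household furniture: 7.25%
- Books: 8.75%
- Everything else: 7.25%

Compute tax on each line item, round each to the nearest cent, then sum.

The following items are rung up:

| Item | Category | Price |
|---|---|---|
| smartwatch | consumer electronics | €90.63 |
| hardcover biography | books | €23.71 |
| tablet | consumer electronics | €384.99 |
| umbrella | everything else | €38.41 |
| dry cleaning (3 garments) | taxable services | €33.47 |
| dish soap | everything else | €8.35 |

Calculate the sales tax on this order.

€44.92

Smartwatch €90.63: consumer electronics, under €100.00 → 0% → €0.00
Hardcover biography €23.71: books → 8.75% → €2.07
Tablet €384.99: consumer electronics, €100.00 or more → 10.25% → €39.46
Umbrella €38.41: everything else → 7.25% → €2.78
Dry cleaning (3 garments) €33.47: taxable services → 0% → €0.00
Dish soap €8.35: everything else → 7.25% → €0.61
Total tax = €2.07 + €39.46 + €2.78 + €0.61 = €44.92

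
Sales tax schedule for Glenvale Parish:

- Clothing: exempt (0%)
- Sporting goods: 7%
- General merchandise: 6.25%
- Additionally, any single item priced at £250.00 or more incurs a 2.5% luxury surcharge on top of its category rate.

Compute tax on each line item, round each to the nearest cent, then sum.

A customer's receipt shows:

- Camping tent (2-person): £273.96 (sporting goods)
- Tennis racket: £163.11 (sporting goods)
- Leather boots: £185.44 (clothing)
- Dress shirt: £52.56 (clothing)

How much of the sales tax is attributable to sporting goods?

£37.45

Camping tent (2-person) £273.96: sporting goods → 7% + 2.5% surcharge = 9.5% → £26.03
Tennis racket £163.11: sporting goods → 7% → £11.42
Tax on sporting goods = £26.03 + £11.42 = £37.45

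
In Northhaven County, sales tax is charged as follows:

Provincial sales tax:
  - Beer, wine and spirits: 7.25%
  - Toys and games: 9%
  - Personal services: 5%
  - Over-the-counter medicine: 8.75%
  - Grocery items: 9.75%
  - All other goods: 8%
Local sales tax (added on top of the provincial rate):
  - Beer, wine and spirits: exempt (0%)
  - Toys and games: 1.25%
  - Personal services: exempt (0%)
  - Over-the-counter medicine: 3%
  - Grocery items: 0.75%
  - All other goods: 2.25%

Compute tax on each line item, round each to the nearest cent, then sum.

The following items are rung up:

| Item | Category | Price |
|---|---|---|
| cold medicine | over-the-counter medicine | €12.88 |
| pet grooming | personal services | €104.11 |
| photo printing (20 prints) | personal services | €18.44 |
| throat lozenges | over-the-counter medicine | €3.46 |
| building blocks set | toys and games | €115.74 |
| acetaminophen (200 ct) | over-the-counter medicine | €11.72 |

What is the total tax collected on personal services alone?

€6.13

Pet grooming €104.11: personal services → 5% + 0% local = 5% → €5.21
Photo printing (20 prints) €18.44: personal services → 5% + 0% local = 5% → €0.92
Tax on personal services = €5.21 + €0.92 = €6.13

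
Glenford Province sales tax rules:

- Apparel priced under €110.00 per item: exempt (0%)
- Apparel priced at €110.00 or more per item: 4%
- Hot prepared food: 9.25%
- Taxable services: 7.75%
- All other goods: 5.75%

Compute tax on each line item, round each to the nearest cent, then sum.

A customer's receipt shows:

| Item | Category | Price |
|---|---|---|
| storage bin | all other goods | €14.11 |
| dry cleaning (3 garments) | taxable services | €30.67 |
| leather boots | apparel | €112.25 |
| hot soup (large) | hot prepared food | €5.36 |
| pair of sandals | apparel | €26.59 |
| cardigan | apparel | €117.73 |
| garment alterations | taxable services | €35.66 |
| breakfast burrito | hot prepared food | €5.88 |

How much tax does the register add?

€16.19

Storage bin €14.11: all other goods → 5.75% → €0.81
Dry cleaning (3 garments) €30.67: taxable services → 7.75% → €2.38
Leather boots €112.25: apparel, €110.00 or more → 4% → €4.49
Hot soup (large) €5.36: hot prepared food → 9.25% → €0.50
Pair of sandals €26.59: apparel, under €110.00 → 0% → €0.00
Cardigan €117.73: apparel, €110.00 or more → 4% → €4.71
Garment alterations €35.66: taxable services → 7.75% → €2.76
Breakfast burrito €5.88: hot prepared food → 9.25% → €0.54
Total tax = €0.81 + €2.38 + €4.49 + €0.50 + €4.71 + €2.76 + €0.54 = €16.19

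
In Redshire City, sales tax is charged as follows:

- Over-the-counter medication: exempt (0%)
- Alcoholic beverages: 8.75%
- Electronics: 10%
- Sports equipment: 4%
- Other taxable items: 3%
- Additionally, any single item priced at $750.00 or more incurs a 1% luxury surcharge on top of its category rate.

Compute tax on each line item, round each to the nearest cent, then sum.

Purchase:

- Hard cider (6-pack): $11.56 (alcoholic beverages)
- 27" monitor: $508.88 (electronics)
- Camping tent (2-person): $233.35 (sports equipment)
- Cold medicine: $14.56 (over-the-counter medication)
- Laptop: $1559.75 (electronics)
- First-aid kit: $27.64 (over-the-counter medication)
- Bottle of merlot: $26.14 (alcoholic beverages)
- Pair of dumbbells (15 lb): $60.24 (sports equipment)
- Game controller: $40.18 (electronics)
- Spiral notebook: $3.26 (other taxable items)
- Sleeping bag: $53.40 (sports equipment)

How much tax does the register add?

$243.76

Hard cider (6-pack) $11.56: alcoholic beverages → 8.75% → $1.01
27" monitor $508.88: electronics → 10% → $50.89
Camping tent (2-person) $233.35: sports equipment → 4% → $9.33
Cold medicine $14.56: over-the-counter medication → 0% → $0.00
Laptop $1559.75: electronics → 10% + 1% surcharge = 11% → $171.57
First-aid kit $27.64: over-the-counter medication → 0% → $0.00
Bottle of merlot $26.14: alcoholic beverages → 8.75% → $2.29
Pair of dumbbells (15 lb) $60.24: sports equipment → 4% → $2.41
Game controller $40.18: electronics → 10% → $4.02
Spiral notebook $3.26: other taxable items → 3% → $0.10
Sleeping bag $53.40: sports equipment → 4% → $2.14
Total tax = $1.01 + $50.89 + $9.33 + $171.57 + $2.29 + $2.41 + $4.02 + $0.10 + $2.14 = $243.76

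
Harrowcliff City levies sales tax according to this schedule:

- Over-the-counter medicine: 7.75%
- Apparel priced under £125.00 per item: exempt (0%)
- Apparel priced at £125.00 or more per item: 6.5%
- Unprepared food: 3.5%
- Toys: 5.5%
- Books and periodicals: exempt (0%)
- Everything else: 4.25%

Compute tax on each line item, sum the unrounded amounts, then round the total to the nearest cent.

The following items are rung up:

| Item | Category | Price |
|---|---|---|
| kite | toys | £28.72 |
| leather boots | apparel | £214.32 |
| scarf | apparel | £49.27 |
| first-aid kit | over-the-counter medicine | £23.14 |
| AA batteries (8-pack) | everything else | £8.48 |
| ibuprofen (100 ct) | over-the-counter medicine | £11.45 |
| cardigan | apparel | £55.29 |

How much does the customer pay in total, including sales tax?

£409.22

Kite £28.72: toys → 5.5% → £1.5796
Leather boots £214.32: apparel, £125.00 or more → 6.5% → £13.9308
Scarf £49.27: apparel, under £125.00 → 0% → £0.00
First-aid kit £23.14: over-the-counter medicine → 7.75% → £1.79335
AA batteries (8-pack) £8.48: everything else → 4.25% → £0.3604
Ibuprofen (100 ct) £11.45: over-the-counter medicine → 7.75% → £0.887375
Cardigan £55.29: apparel, under £125.00 → 0% → £0.00
Subtotal = £390.67; unrounded tax = £18.551525 → £18.55; total due = £409.22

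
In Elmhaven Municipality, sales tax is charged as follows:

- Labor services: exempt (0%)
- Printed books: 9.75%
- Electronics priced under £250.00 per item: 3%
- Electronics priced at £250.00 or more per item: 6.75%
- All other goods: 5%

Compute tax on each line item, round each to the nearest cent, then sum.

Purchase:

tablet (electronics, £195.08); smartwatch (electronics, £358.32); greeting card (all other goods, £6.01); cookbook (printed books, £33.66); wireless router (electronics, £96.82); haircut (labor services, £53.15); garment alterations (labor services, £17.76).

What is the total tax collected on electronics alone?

Tablet £195.08: electronics, under £250.00 → 3% → £5.85
Smartwatch £358.32: electronics, £250.00 or more → 6.75% → £24.19
Wireless router £96.82: electronics, under £250.00 → 3% → £2.90
Tax on electronics = £5.85 + £24.19 + £2.90 = £32.94

£32.94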